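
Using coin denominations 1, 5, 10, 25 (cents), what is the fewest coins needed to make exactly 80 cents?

4

80 = 3×25 + 1×5
Total coins = 3 + 1 = 4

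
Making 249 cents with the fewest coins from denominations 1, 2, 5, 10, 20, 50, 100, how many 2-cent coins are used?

2

249 = 2×100 + 2×20 + 1×5 + 2×2
Count of 2: 2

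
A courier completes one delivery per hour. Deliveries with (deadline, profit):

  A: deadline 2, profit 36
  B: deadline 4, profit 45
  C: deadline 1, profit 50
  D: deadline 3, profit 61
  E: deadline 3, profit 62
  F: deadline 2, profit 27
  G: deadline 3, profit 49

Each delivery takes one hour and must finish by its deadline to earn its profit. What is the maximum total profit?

Sort by profit descending; place each in the latest free slot ≤ its deadline.
By profit: E(d3,62), D(d3,61), C(d1,50), G(d3,49), B(d4,45), A(d2,36), F(d2,27)
E→slot 3; D→slot 2; C→slot 1; G skipped; B→slot 4; A skipped; F skipped.
Profit = 50 + 61 + 62 + 45 = 218

218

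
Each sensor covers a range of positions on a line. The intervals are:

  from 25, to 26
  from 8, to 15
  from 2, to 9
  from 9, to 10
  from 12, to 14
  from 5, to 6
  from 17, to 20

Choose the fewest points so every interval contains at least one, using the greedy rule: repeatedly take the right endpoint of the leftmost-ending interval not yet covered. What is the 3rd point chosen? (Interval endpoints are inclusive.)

Process intervals by earliest right end; each time one isn't hit yet, stab at its right endpoint.
By right end: [5,6]  [2,9]  [9,10]  [12,14]  [8,15]  [17,20]  [25,26]
[5,6] uncovered → point at 6; [9,10] uncovered → point at 10; [12,14] uncovered → point at 14; [17,20] uncovered → point at 20; [25,26] uncovered → point at 26.
Points: 6, 10, 14, 20, 26 (5 total).

14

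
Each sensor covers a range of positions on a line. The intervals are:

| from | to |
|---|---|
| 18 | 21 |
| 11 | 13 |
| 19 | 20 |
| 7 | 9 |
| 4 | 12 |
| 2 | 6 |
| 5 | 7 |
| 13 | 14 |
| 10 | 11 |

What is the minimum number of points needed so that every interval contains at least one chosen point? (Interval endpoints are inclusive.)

Sort by right endpoint; whenever an interval is uncovered, place a point at its right end.
Sorted: [2,6] [5,7] [7,9] [10,11] [4,12] [11,13] [13,14] [19,20] [18,21]
{[2,6],[5,7]} hit by 6; {[7,9]} hit by 9; {[10,11],[4,12],[11,13]} hit by 11; {[13,14]} hit by 14; {[19,20],[18,21]} hit by 20.
Points: 6, 9, 11, 14, 20 (5 total).

5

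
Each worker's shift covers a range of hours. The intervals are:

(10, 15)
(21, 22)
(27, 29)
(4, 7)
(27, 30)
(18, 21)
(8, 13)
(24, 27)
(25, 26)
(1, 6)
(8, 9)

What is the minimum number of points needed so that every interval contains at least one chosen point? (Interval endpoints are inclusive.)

6

Sort by right endpoint; whenever an interval is uncovered, place a point at its right end.
By right end: [1,6]  [4,7]  [8,9]  [8,13]  [10,15]  [18,21]  [21,22]  [25,26]  [24,27]  [27,29]  [27,30]
[1,6] uncovered → point at 6; [8,9] uncovered → point at 9; [10,15] uncovered → point at 15; [18,21] uncovered → point at 21; [25,26] uncovered → point at 26; [27,29] uncovered → point at 29.
Points: 6, 9, 15, 21, 26, 29 (6 total).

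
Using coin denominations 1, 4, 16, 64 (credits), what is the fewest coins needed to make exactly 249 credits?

Use the largest denomination that fits, subtract, and repeat.
249 = 3×64 + 3×16 + 2×4 + 1×1
Total coins = 3 + 3 + 2 + 1 = 9

9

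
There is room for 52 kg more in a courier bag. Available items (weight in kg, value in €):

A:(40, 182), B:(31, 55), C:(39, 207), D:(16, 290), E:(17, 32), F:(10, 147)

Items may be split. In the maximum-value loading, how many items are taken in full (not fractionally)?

2

Greedy by value/weight ratio, highest first.
Ratios (sorted): D 18.12, F 14.70, C 5.31, A 4.55, E 1.88, B 1.77
take D (16 @ 290); take F (10 @ 147); take 26/39 of C → 138.00. Capacity used 52/52.
2 item(s) taken whole; one partial (take 26/39 of C).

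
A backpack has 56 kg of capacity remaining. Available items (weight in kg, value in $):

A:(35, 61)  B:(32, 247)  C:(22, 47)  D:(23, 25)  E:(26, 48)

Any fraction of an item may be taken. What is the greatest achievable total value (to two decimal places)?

Greedy by value/weight ratio, highest first.
Ratios (sorted): B 7.72, C 2.14, E 1.85, A 1.74, D 1.09
take B (32 @ 247); take C (22 @ 47); take 2/26 of E → 3.69. Capacity used 56/56.
Total value = 297.69

297.69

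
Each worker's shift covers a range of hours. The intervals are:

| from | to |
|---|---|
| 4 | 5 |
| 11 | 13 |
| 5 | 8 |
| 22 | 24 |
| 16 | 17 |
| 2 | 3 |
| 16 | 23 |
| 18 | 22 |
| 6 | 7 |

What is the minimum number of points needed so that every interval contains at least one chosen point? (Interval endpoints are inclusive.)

6

Sort by right endpoint; whenever an interval is uncovered, place a point at its right end.
Sorted: [2,3] [4,5] [6,7] [5,8] [11,13] [16,17] [18,22] [16,23] [22,24]
{[2,3]} hit by 3; {[4,5]} hit by 5; {[6,7],[5,8]} hit by 7; {[11,13]} hit by 13; {[16,17]} hit by 17; {[18,22],[16,23],[22,24]} hit by 22.
Points: 3, 5, 7, 13, 17, 22 (6 total).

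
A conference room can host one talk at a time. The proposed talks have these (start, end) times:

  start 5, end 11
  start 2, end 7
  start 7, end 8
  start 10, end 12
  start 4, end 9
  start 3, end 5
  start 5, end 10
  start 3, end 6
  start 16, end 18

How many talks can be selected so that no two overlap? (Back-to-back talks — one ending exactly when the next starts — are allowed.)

Sort by end time and greedily take each interval whose start is ≥ the last chosen end.
By end time: (3,5), (3,6), (2,7), (7,8), (4,9), (5,10), (5,11), (10,12), (16,18).
Pick (3,5); next start ≥ 5 → (7,8); next start ≥ 8 → (10,12); next start ≥ 12 → (16,18).
Selected 4 talks.

4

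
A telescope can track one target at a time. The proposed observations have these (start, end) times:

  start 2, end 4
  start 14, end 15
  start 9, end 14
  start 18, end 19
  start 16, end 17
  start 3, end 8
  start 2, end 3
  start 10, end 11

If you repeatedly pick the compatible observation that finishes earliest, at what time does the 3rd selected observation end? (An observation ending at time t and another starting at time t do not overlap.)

11

Order by finish time; keep every interval that doesn't clash with the previous kept one.
Sorted by end: (2,3)  (2,4)  (3,8)  (10,11)  (9,14)  (14,15)  (16,17)  (18,19)
take (2,3); take (3,8); take (10,11); skip (9,14); take (14,15); take (16,17); take (18,19).
Selected: (2,3) (3,8) (10,11) (14,15) (16,17) (18,19)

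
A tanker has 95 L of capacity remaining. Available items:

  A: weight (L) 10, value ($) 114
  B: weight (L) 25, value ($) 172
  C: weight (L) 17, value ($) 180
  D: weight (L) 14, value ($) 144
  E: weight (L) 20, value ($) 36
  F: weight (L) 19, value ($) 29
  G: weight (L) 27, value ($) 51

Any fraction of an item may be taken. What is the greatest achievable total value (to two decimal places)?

Greedy by value/weight ratio, highest first.
Ratios (sorted): A 11.40, C 10.59, D 10.29, B 6.88, G 1.89, E 1.80, F 1.53
take A (10 @ 114); take C (17 @ 180); take D (14 @ 144); take B (25 @ 172); take G (27 @ 51); take 2/20 of E → 3.60. Capacity used 95/95.
Total value = 664.60

664.60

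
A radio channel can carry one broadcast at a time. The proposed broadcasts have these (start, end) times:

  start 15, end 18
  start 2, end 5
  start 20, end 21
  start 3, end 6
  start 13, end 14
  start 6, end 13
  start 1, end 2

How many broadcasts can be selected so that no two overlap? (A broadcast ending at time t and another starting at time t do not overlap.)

6

Sort by end time and greedily take each interval whose start is ≥ the last chosen end.
Sorted by end: (1,2)  (2,5)  (3,6)  (6,13)  (13,14)  (15,18)  (20,21)
take (1,2); take (2,5); skip (3,6); take (6,13); take (13,14); take (15,18); take (20,21).
Selected 6 broadcasts.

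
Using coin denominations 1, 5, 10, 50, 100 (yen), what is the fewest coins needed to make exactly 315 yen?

Greedy: take as many of the largest coin as possible, then repeat with the remainder.
315 = 3×100 + 1×10 + 1×5
Total coins = 3 + 1 + 1 = 5

5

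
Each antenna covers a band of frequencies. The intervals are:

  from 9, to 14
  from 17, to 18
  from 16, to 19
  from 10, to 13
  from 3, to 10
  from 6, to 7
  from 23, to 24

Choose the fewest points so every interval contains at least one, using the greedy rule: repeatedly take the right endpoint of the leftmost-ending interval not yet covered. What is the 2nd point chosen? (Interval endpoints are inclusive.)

By right end: [6,7]  [3,10]  [10,13]  [9,14]  [17,18]  [16,19]  [23,24]
[6,7] uncovered → point at 7; [10,13] uncovered → point at 13; [17,18] uncovered → point at 18; [23,24] uncovered → point at 24.
Points: 7, 13, 18, 24 (4 total).

13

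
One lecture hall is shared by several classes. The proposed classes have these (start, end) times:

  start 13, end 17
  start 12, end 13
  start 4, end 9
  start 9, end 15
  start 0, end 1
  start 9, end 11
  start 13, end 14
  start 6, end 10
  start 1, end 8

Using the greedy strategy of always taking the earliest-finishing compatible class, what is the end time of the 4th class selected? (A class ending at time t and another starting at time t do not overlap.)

13

By end time: (0,1), (1,8), (4,9), (6,10), (9,11), (12,13), (13,14), (9,15), (13,17).
Pick (0,1); next start ≥ 1 → (1,8); next start ≥ 8 → (9,11); next start ≥ 11 → (12,13); next start ≥ 13 → (13,14).
Selected: (0,1) (1,8) (9,11) (12,13) (13,14)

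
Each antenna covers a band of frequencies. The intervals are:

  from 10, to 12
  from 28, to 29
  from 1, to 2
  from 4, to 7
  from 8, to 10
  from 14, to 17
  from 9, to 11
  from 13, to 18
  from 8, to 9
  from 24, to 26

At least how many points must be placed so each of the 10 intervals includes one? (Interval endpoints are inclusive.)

7

Sort by right endpoint; whenever an interval is uncovered, place a point at its right end.
Sorted: [1,2] [4,7] [8,9] [8,10] [9,11] [10,12] [14,17] [13,18] [24,26] [28,29]
{[1,2]} hit by 2; {[4,7]} hit by 7; {[8,9],[8,10],[9,11]} hit by 9; {[10,12]} hit by 12; {[14,17],[13,18]} hit by 17; {[24,26]} hit by 26; {[28,29]} hit by 29.
Points: 2, 7, 9, 12, 17, 26, 29 (7 total).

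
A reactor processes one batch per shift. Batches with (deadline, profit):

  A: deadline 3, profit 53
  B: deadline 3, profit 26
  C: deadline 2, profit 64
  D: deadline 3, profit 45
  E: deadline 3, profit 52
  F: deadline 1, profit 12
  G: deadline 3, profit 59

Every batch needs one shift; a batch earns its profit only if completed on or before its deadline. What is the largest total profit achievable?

Sort by profit descending; place each in the latest free slot ≤ its deadline.
Profit order: C=64 G=59 A=53 E=52 D=45 B=26 F=12
Assign: C→slot 2, G→slot 3, A→slot 1, E skipped, D skipped, B skipped, F skipped.
Slots: [1:A] [2:C] [3:G]
Profit = 53 + 64 + 59 = 176

176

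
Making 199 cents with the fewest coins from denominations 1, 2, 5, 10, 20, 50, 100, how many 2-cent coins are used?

2

Use the largest denomination that fits, subtract, and repeat.
199 = 1×100 + 1×50 + 2×20 + 1×5 + 2×2
Count of 2: 2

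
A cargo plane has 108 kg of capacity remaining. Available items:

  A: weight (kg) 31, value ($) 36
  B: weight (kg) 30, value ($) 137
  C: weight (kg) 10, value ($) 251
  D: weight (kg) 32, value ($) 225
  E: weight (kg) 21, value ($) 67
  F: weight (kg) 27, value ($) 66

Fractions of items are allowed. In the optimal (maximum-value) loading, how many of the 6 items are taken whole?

Order: C (251/10=25.10) > D (225/32=7.03) > B (137/30=4.57) > E (67/21=3.19) > F (66/27=2.44) > A (36/31=1.16)
Fill: take C (10 @ 251) → take D (32 @ 225) → take B (30 @ 137) → take E (21 @ 67) → take 15/27 of F → 36.67; 108/108 used.
4 item(s) taken whole; one partial (take 15/27 of F).

4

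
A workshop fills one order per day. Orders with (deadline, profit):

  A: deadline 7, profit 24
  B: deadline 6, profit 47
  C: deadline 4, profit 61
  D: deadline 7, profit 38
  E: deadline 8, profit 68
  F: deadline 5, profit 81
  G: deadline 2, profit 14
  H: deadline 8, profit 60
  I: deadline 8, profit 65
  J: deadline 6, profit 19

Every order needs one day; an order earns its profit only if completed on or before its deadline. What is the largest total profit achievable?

444

Sort by profit descending; place each in the latest free slot ≤ its deadline.
By profit: F(d5,81), E(d8,68), I(d8,65), C(d4,61), H(d8,60), B(d6,47), D(d7,38), A(d7,24), J(d6,19), G(d2,14)
F→slot 5; E→slot 8; I→slot 7; C→slot 4; H→slot 6; B→slot 3; D→slot 2; A→slot 1; J skipped; G skipped.
Profit = 24 + 38 + 47 + 61 + 81 + 60 + 65 + 68 = 444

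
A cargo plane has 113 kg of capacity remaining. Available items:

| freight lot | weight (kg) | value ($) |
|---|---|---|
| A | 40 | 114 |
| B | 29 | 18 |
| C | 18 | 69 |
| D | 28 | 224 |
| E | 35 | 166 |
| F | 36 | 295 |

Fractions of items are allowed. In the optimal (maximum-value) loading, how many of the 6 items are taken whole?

3

Ratios (sorted): F 8.19, D 8.00, E 4.74, C 3.83, A 2.85, B 0.62
take F (36 @ 295); take D (28 @ 224); take E (35 @ 166); take 14/18 of C → 53.67. Capacity used 113/113.
3 item(s) taken whole; one partial (take 14/18 of C).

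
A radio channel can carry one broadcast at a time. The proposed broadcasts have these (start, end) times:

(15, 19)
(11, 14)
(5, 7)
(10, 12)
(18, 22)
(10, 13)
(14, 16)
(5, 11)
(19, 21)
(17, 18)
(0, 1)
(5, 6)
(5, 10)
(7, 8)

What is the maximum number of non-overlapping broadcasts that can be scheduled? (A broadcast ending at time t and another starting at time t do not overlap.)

7

Sorted by end: (0,1)  (5,6)  (5,7)  (7,8)  (5,10)  (5,11)  (10,12)  (10,13)  (11,14)  (14,16)  (17,18)  (15,19)  (19,21)  (18,22)
take (0,1); take (5,6); take (7,8); skip (5,10); take (10,12); take (14,16); take (17,18); take (19,21).
Selected 7 broadcasts.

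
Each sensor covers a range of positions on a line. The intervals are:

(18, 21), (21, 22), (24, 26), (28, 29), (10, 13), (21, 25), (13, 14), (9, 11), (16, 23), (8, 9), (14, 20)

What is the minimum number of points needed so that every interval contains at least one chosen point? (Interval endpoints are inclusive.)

By right end: [8,9]  [9,11]  [10,13]  [13,14]  [14,20]  [18,21]  [21,22]  [16,23]  [21,25]  [24,26]  [28,29]
[8,9] uncovered → point at 9; [10,13] uncovered → point at 13; [14,20] uncovered → point at 20; [21,22] uncovered → point at 22; [24,26] uncovered → point at 26; [28,29] uncovered → point at 29.
Points: 9, 13, 20, 22, 26, 29 (6 total).

6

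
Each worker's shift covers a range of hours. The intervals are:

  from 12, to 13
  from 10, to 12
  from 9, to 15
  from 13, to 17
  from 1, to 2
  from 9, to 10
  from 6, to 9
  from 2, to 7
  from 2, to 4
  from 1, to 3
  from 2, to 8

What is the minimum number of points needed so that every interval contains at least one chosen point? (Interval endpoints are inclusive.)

Process intervals by earliest right end; each time one isn't hit yet, stab at its right endpoint.
By right end: [1,2]  [1,3]  [2,4]  [2,7]  [2,8]  [6,9]  [9,10]  [10,12]  [12,13]  [9,15]  [13,17]
[1,2] uncovered → point at 2; [6,9] uncovered → point at 9; [10,12] uncovered → point at 12; [13,17] uncovered → point at 17.
Points: 2, 9, 12, 17 (4 total).

4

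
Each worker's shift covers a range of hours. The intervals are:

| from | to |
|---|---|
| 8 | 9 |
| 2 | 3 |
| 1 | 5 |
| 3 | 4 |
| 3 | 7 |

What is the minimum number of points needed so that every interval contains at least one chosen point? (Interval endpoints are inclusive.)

2

By right end: [2,3]  [3,4]  [1,5]  [3,7]  [8,9]
[2,3] uncovered → point at 3; [8,9] uncovered → point at 9.
Points: 3, 9 (2 total).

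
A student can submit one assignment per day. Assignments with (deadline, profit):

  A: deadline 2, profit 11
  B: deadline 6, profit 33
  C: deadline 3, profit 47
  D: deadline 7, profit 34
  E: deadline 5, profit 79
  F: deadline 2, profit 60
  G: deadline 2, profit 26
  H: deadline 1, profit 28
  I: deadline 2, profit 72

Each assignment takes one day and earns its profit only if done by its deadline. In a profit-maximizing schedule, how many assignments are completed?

6

Profit order: E=79 I=72 F=60 C=47 D=34 B=33 H=28 G=26 A=11
Assign: E→slot 5, I→slot 2, F→slot 1, C→slot 3, D→slot 7, B→slot 6, H skipped, G skipped, A skipped.
Slots: [1:F] [2:I] [3:C] [5:E] [6:B] [7:D]
6 of 9 scheduled.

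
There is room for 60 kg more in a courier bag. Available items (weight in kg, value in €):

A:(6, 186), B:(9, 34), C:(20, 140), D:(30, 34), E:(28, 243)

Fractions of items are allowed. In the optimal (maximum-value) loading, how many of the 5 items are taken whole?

Ratios (sorted): A 31.00, E 8.68, C 7.00, B 3.78, D 1.13
take A (6 @ 186); take E (28 @ 243); take C (20 @ 140); take 6/9 of B → 22.67. Capacity used 60/60.
3 item(s) taken whole; one partial (take 6/9 of B).

3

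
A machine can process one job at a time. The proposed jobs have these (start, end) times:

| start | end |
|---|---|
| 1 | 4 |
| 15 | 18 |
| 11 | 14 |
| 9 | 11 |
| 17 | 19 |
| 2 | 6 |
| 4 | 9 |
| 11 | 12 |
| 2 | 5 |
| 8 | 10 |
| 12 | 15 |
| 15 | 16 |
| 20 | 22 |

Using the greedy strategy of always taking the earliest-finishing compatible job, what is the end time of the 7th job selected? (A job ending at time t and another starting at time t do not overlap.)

19

Sort by end time and greedily take each interval whose start is ≥ the last chosen end.
Sorted by end: (1,4)  (2,5)  (2,6)  (4,9)  (8,10)  (9,11)  (11,12)  (11,14)  (12,15)  (15,16)  (15,18)  (17,19)  (20,22)
take (1,4); take (4,9); take (9,11); take (11,12); skip (11,14); take (12,15); take (15,16); skip (15,18); take (17,19); take (20,22).
Selected: (1,4) (4,9) (9,11) (11,12) (12,15) (15,16) (17,19) (20,22)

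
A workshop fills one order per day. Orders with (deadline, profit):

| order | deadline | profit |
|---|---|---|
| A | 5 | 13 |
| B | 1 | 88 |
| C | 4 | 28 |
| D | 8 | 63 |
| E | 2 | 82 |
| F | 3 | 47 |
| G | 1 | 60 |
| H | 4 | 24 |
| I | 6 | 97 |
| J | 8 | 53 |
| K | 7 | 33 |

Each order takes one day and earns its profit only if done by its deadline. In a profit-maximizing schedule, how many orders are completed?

Profit order: I=97 B=88 E=82 D=63 G=60 J=53 F=47 K=33 C=28 H=24 A=13
Assign: I→slot 6, B→slot 1, E→slot 2, D→slot 8, G skipped, J→slot 7, F→slot 3, K→slot 5, C→slot 4, H skipped, A skipped.
Slots: [1:B] [2:E] [3:F] [4:C] [5:K] [6:I] [7:J] [8:D]
8 of 11 scheduled.

8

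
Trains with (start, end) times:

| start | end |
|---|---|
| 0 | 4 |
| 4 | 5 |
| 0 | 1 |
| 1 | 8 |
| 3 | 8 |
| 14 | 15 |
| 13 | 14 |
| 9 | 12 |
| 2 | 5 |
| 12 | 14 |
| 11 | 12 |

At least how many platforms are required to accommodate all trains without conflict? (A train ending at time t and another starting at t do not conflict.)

starts: [0, 0, 1, 2, 3, 4, 9, 11, 12, 13, 14]
ends:   [1, 4, 5, 5, 8, 8, 12, 12, 14, 14, 15]
s0→1 s0→2 e1→1 s1→2 s2→3 s3→4  — peak 4.

4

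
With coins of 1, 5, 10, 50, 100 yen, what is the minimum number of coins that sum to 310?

Use the largest denomination that fits, subtract, and repeat.
310 = 3×100 + 1×10
Total coins = 3 + 1 = 4

4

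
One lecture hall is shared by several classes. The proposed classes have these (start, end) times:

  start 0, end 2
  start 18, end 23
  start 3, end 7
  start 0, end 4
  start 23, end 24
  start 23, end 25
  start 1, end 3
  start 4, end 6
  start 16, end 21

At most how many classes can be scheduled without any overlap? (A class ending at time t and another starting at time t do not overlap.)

4

Order by finish time; keep every interval that doesn't clash with the previous kept one.
Sorted by end: (0,2)  (1,3)  (0,4)  (4,6)  (3,7)  (16,21)  (18,23)  (23,24)  (23,25)
take (0,2); skip (0,4); take (4,6); skip (3,7); take (16,21); take (23,24); skip (23,25).
Selected 4 classes.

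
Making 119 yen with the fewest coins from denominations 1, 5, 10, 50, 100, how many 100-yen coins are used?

119 = 1×100 + 1×10 + 1×5 + 4×1
Count of 100: 1

1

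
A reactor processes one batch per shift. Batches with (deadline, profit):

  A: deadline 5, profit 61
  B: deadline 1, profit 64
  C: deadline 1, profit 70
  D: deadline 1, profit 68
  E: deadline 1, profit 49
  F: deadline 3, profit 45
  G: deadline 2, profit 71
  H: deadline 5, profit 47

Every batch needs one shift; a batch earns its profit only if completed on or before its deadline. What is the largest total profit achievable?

Sort by profit descending; place each in the latest free slot ≤ its deadline.
By profit: G(d2,71), C(d1,70), D(d1,68), B(d1,64), A(d5,61), E(d1,49), H(d5,47), F(d3,45)
G→slot 2; C→slot 1; D skipped; B skipped; A→slot 5; E skipped; H→slot 4; F→slot 3.
Profit = 70 + 71 + 45 + 47 + 61 = 294

294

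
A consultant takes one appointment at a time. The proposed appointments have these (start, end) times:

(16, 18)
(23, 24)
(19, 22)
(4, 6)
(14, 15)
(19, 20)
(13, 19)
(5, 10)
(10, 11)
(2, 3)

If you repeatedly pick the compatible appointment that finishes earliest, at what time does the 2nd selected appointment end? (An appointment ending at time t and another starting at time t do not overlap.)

6

By end time: (2,3), (4,6), (5,10), (10,11), (14,15), (16,18), (13,19), (19,20), (19,22), (23,24).
Pick (2,3); next start ≥ 3 → (4,6); next start ≥ 6 → (10,11); next start ≥ 11 → (14,15); next start ≥ 15 → (16,18); next start ≥ 18 → (19,20); next start ≥ 20 → (23,24).
Selected: (2,3) (4,6) (10,11) (14,15) (16,18) (19,20) (23,24)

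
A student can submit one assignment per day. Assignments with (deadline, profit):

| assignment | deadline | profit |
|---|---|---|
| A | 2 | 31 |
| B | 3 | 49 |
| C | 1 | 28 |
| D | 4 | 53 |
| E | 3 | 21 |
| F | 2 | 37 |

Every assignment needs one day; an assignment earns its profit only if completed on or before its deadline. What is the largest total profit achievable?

Sort by profit descending; place each in the latest free slot ≤ its deadline.
Profit order: D=53 B=49 F=37 A=31 C=28 E=21
Assign: D→slot 4, B→slot 3, F→slot 2, A→slot 1, C skipped, E skipped.
Slots: [1:A] [2:F] [3:B] [4:D]
Profit = 31 + 37 + 49 + 53 = 170

170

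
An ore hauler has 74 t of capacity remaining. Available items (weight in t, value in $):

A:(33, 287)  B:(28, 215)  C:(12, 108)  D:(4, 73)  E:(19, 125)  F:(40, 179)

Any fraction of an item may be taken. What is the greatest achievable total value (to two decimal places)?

659.96

Greedy by value/weight ratio, highest first.
Order: D (73/4=18.25) > C (108/12=9.00) > A (287/33=8.70) > B (215/28=7.68) > E (125/19=6.58) > F (179/40=4.47)
Fill: take D (4 @ 73) → take C (12 @ 108) → take A (33 @ 287) → take 25/28 of B → 191.96; 74/74 used.
Total value = 659.96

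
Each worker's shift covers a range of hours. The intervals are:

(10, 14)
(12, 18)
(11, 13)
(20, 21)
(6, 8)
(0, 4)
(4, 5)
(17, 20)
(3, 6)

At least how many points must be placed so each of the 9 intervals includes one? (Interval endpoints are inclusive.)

Sorted: [0,4] [4,5] [3,6] [6,8] [11,13] [10,14] [12,18] [17,20] [20,21]
{[0,4],[4,5],[3,6]} hit by 4; {[6,8]} hit by 8; {[11,13],[10,14],[12,18]} hit by 13; {[17,20],[20,21]} hit by 20.
Points: 4, 8, 13, 20 (4 total).

4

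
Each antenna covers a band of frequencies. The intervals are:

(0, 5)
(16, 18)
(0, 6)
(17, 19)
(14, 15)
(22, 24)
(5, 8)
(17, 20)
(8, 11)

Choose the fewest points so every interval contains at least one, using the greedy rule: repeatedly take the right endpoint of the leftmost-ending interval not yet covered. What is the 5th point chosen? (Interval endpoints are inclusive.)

24

Sorted: [0,5] [0,6] [5,8] [8,11] [14,15] [16,18] [17,19] [17,20] [22,24]
{[0,5],[0,6],[5,8]} hit by 5; {[8,11]} hit by 11; {[14,15]} hit by 15; {[16,18],[17,19],[17,20]} hit by 18; {[22,24]} hit by 24.
Points: 5, 11, 15, 18, 24 (5 total).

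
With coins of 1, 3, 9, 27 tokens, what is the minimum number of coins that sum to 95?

95 = 3×27 + 1×9 + 1×3 + 2×1
Total coins = 3 + 1 + 1 + 2 = 7

7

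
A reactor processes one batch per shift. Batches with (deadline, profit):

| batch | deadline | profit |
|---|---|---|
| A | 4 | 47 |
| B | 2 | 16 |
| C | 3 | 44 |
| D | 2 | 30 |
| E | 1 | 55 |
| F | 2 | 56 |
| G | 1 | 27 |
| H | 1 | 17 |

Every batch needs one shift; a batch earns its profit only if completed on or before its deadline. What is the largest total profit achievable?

202

Sort by profit descending; place each in the latest free slot ≤ its deadline.
Profit order: F=56 E=55 A=47 C=44 D=30 G=27 H=17 B=16
Assign: F→slot 2, E→slot 1, A→slot 4, C→slot 3, D skipped, G skipped, H skipped, B skipped.
Slots: [1:E] [2:F] [3:C] [4:A]
Profit = 55 + 56 + 44 + 47 = 202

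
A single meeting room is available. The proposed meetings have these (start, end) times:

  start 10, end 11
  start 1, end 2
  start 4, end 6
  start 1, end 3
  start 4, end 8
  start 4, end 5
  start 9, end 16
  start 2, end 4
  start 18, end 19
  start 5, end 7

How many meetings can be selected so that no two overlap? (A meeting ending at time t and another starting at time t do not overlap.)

6

Order by finish time; keep every interval that doesn't clash with the previous kept one.
Sorted by end: (1,2)  (1,3)  (2,4)  (4,5)  (4,6)  (5,7)  (4,8)  (10,11)  (9,16)  (18,19)
take (1,2); skip (1,3); take (2,4); take (4,5); skip (4,6); take (5,7); take (10,11); take (18,19).
Selected 6 meetings.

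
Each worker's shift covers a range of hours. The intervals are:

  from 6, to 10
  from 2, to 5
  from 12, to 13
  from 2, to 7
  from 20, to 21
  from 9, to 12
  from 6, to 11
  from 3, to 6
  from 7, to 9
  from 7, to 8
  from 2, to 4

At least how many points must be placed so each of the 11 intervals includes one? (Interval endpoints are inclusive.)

Process intervals by earliest right end; each time one isn't hit yet, stab at its right endpoint.
By right end: [2,4]  [2,5]  [3,6]  [2,7]  [7,8]  [7,9]  [6,10]  [6,11]  [9,12]  [12,13]  [20,21]
[2,4] uncovered → point at 4; [7,8] uncovered → point at 8; [9,12] uncovered → point at 12; [20,21] uncovered → point at 21.
Points: 4, 8, 12, 21 (4 total).

4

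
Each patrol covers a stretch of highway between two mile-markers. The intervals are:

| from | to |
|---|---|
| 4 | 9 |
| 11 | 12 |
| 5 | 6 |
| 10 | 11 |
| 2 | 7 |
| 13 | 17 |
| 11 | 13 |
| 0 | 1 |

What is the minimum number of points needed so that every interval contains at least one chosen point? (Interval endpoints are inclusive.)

Process intervals by earliest right end; each time one isn't hit yet, stab at its right endpoint.
By right end: [0,1]  [5,6]  [2,7]  [4,9]  [10,11]  [11,12]  [11,13]  [13,17]
[0,1] uncovered → point at 1; [5,6] uncovered → point at 6; [10,11] uncovered → point at 11; [13,17] uncovered → point at 17.
Points: 1, 6, 11, 17 (4 total).

4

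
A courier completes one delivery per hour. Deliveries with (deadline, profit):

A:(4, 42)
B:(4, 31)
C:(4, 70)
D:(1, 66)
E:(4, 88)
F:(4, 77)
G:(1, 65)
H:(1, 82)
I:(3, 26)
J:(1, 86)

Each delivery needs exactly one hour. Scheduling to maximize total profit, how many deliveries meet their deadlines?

4

Sort by profit descending; place each in the latest free slot ≤ its deadline.
Profit order: E=88 J=86 H=82 F=77 C=70 D=66 G=65 A=42 B=31 I=26
Assign: E→slot 4, J→slot 1, H skipped, F→slot 3, C→slot 2, D skipped, G skipped, A skipped, B skipped, I skipped.
Slots: [1:J] [2:C] [3:F] [4:E]
4 of 10 scheduled.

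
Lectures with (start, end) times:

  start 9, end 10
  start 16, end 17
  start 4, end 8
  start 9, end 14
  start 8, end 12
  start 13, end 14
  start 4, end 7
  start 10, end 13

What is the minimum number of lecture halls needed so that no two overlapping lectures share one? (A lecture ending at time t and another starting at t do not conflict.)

The answer is the maximum number of intervals overlapping at any instant.
starts: [4, 4, 8, 9, 9, 10, 13, 16]
ends:   [7, 8, 10, 12, 13, 14, 14, 17]
s4→1 s4→2 e7→1 e8→0 s8→1 s9→2 s9→3  — peak 3.

3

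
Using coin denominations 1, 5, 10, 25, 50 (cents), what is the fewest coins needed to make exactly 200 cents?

4

200 − 4×50→0
Total coins = 4 = 4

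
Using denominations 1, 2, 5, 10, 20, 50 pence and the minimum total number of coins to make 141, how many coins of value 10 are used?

Use the largest denomination that fits, subtract, and repeat.
141 − 2×50→41 − 2×20→1 − 1×1→0
Count of 10: 0

0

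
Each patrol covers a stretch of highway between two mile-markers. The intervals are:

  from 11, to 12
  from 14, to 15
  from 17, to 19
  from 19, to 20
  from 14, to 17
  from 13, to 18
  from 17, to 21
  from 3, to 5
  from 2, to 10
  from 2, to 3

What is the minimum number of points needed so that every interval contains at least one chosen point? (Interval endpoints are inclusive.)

4

Sort by right endpoint; whenever an interval is uncovered, place a point at its right end.
By right end: [2,3]  [3,5]  [2,10]  [11,12]  [14,15]  [14,17]  [13,18]  [17,19]  [19,20]  [17,21]
[2,3] uncovered → point at 3; [11,12] uncovered → point at 12; [14,15] uncovered → point at 15; [17,19] uncovered → point at 19.
Points: 3, 12, 15, 19 (4 total).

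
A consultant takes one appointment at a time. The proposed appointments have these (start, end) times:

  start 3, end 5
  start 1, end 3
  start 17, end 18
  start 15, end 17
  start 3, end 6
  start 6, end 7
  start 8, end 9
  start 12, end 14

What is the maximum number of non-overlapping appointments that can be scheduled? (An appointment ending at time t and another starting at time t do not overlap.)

7

Sorted by end: (1,3)  (3,5)  (3,6)  (6,7)  (8,9)  (12,14)  (15,17)  (17,18)
take (1,3); take (3,5); take (6,7); take (8,9); take (12,14); take (15,17); take (17,18).
Selected 7 appointments.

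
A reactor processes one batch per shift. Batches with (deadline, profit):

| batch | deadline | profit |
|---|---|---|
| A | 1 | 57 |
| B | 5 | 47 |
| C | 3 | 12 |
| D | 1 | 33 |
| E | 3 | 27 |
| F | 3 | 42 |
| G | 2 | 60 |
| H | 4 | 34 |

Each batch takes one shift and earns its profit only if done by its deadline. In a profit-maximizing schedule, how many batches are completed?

Profit order: G=60 A=57 B=47 F=42 H=34 D=33 E=27 C=12
Assign: G→slot 2, A→slot 1, B→slot 5, F→slot 3, H→slot 4, D skipped, E skipped, C skipped.
Slots: [1:A] [2:G] [3:F] [4:H] [5:B]
5 of 8 scheduled.

5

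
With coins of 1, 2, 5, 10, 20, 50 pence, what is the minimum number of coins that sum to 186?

7

Greedy: take as many of the largest coin as possible, then repeat with the remainder.
186 = 3×50 + 1×20 + 1×10 + 1×5 + 1×1
Total coins = 3 + 1 + 1 + 1 + 1 = 7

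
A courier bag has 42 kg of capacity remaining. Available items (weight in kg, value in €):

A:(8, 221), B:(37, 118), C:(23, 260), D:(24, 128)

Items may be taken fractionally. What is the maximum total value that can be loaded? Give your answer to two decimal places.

Ratios (sorted): A 27.62, C 11.30, D 5.33, B 3.19
take A (8 @ 221); take C (23 @ 260); take 11/24 of D → 58.67. Capacity used 42/42.
Total value = 539.67

539.67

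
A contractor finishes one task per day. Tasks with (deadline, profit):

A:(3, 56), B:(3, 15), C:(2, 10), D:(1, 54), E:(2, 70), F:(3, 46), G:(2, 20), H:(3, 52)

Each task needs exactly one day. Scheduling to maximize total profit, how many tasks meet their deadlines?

3

Sort by profit descending; place each in the latest free slot ≤ its deadline.
Profit order: E=70 A=56 D=54 H=52 F=46 G=20 B=15 C=10
Assign: E→slot 2, A→slot 3, D→slot 1, H skipped, F skipped, G skipped, B skipped, C skipped.
Slots: [1:D] [2:E] [3:A]
3 of 8 scheduled.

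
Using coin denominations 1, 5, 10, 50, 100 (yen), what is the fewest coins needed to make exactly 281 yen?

Use the largest denomination that fits, subtract, and repeat.
281 = 2×100 + 1×50 + 3×10 + 1×1
Total coins = 2 + 1 + 3 + 1 = 7

7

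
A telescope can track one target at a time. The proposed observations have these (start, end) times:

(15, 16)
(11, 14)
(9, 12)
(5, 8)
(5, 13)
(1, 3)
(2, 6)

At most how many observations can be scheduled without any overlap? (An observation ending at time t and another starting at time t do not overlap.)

Order by finish time; keep every interval that doesn't clash with the previous kept one.
By end time: (1,3), (2,6), (5,8), (9,12), (5,13), (11,14), (15,16).
Pick (1,3); next start ≥ 3 → (5,8); next start ≥ 8 → (9,12); next start ≥ 12 → (15,16).
Selected 4 observations.

4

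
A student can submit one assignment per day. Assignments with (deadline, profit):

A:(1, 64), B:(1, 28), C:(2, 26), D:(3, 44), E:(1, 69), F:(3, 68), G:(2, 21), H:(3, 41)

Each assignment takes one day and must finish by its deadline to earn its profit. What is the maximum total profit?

181

Profit order: E=69 F=68 A=64 D=44 H=41 B=28 C=26 G=21
Assign: E→slot 1, F→slot 3, A skipped, D→slot 2, H skipped, B skipped, C skipped, G skipped.
Slots: [1:E] [2:D] [3:F]
Profit = 69 + 44 + 68 = 181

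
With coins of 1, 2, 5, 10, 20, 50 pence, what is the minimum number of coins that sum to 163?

163 − 3×50→13 − 1×10→3 − 1×2→1 − 1×1→0
Total coins = 3 + 1 + 1 + 1 = 6

6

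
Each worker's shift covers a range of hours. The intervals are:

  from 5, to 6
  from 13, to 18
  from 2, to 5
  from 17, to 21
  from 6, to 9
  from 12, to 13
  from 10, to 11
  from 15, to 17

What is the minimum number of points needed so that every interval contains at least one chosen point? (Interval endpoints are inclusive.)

By right end: [2,5]  [5,6]  [6,9]  [10,11]  [12,13]  [15,17]  [13,18]  [17,21]
[2,5] uncovered → point at 5; [6,9] uncovered → point at 9; [10,11] uncovered → point at 11; [12,13] uncovered → point at 13; [15,17] uncovered → point at 17.
Points: 5, 9, 11, 13, 17 (5 total).

5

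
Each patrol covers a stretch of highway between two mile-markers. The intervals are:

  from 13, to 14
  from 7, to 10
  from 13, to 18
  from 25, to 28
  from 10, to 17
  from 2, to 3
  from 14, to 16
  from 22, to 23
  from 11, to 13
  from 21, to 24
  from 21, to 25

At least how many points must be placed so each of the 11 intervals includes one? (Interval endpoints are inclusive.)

6

Process intervals by earliest right end; each time one isn't hit yet, stab at its right endpoint.
By right end: [2,3]  [7,10]  [11,13]  [13,14]  [14,16]  [10,17]  [13,18]  [22,23]  [21,24]  [21,25]  [25,28]
[2,3] uncovered → point at 3; [7,10] uncovered → point at 10; [11,13] uncovered → point at 13; [14,16] uncovered → point at 16; [22,23] uncovered → point at 23; [25,28] uncovered → point at 28.
Points: 3, 10, 13, 16, 23, 28 (6 total).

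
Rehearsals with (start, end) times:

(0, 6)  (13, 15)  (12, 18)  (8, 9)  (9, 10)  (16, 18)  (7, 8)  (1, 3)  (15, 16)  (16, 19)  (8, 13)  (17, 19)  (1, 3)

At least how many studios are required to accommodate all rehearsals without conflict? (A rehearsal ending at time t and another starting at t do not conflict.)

4

starts: [0, 1, 1, 7, 8, 8, 9, 12, 13, 15, 16, 16, 17]
ends:   [3, 3, 6, 8, 9, 10, 13, 15, 16, 18, 18, 19, 19]
s0→1 s1→2 s1→3 e3→2 e3→1 e6→0 s7→1 e8→0 s8→1 s8→2 e9→1 s9→2 e10→1 s12→2 e13→1 s13→2 e15→1 s15→2 e16→1 s16→2 s16→3 s17→4  — peak 4.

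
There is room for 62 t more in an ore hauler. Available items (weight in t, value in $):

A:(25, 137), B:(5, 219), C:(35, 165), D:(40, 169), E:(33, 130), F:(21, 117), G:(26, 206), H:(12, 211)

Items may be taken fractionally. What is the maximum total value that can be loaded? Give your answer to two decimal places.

Ratios (sorted): B 43.80, H 17.58, G 7.92, F 5.57, A 5.48, C 4.71, D 4.22, E 3.94
take B (5 @ 219); take H (12 @ 211); take G (26 @ 206); take 19/21 of F → 105.86. Capacity used 62/62.
Total value = 741.86

741.86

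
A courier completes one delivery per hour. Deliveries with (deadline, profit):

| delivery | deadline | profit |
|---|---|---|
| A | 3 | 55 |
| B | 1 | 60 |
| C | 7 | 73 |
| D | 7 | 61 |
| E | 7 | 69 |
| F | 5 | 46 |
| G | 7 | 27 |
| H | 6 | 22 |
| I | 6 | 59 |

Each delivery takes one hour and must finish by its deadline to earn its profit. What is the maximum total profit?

423

Sort by profit descending; place each in the latest free slot ≤ its deadline.
By profit: C(d7,73), E(d7,69), D(d7,61), B(d1,60), I(d6,59), A(d3,55), F(d5,46), G(d7,27), H(d6,22)
C→slot 7; E→slot 6; D→slot 5; B→slot 1; I→slot 4; A→slot 3; F→slot 2; G skipped; H skipped.
Profit = 60 + 46 + 55 + 59 + 61 + 69 + 73 = 423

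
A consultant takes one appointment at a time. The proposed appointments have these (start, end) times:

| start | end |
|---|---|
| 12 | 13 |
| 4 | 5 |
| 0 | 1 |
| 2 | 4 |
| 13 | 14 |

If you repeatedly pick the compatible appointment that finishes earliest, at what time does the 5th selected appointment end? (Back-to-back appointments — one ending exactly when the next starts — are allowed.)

Sort by end time and greedily take each interval whose start is ≥ the last chosen end.
Sorted by end: (0,1)  (2,4)  (4,5)  (12,13)  (13,14)
take (0,1); take (2,4); take (4,5); take (12,13); take (13,14).
Selected: (0,1) (2,4) (4,5) (12,13) (13,14)

14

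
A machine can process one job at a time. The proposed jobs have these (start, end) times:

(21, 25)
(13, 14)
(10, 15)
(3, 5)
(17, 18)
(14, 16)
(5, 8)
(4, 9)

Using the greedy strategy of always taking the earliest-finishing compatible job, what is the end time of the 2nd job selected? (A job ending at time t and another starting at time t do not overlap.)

Greedy by earliest finish: after sorting by end time, pick each interval compatible with the last pick.
By end time: (3,5), (5,8), (4,9), (13,14), (10,15), (14,16), (17,18), (21,25).
Pick (3,5); next start ≥ 5 → (5,8); next start ≥ 8 → (13,14); next start ≥ 14 → (14,16); next start ≥ 16 → (17,18); next start ≥ 18 → (21,25).
Selected: (3,5) (5,8) (13,14) (14,16) (17,18) (21,25)

8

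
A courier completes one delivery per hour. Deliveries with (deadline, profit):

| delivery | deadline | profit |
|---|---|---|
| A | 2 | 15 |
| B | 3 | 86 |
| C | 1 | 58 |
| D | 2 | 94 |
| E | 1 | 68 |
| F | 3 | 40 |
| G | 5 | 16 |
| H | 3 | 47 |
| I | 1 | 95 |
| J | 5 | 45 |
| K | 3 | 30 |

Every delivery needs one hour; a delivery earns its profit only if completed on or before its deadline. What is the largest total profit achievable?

336

Sort by profit descending; place each in the latest free slot ≤ its deadline.
By profit: I(d1,95), D(d2,94), B(d3,86), E(d1,68), C(d1,58), H(d3,47), J(d5,45), F(d3,40), K(d3,30), G(d5,16), A(d2,15)
I→slot 1; D→slot 2; B→slot 3; E skipped; C skipped; H skipped; J→slot 5; F skipped; K skipped; G→slot 4; A skipped.
Profit = 95 + 94 + 86 + 16 + 45 = 336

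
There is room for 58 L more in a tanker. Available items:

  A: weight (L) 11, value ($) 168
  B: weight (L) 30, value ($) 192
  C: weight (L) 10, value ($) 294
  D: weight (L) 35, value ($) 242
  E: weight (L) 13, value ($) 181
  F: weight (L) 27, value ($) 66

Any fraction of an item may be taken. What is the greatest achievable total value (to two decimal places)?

Greedy by value/weight ratio, highest first.
Ratios (sorted): C 29.40, A 15.27, E 13.92, D 6.91, B 6.40, F 2.44
take C (10 @ 294); take A (11 @ 168); take E (13 @ 181); take 24/35 of D → 165.94. Capacity used 58/58.
Total value = 808.94

808.94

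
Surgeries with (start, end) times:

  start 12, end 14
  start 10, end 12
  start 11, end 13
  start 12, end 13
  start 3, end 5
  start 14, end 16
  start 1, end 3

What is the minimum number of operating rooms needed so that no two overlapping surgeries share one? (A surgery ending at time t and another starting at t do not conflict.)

Count concurrent intervals with a sweep; the peak is the room count.
starts: [1, 3, 10, 11, 12, 12, 14]
ends:   [3, 5, 12, 13, 13, 14, 16]
s1→1 e3→0 s3→1 e5→0 s10→1 s11→2 e12→1 s12→2 s12→3  — peak 3.

3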